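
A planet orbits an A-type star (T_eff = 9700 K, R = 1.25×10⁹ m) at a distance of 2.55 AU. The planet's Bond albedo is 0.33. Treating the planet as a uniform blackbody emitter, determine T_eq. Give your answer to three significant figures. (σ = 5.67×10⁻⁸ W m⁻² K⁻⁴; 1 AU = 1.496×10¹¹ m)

d = 2.55 AU = 3.81×10¹¹ m.
L = 4πR_⋆²σT_⋆⁴ = 4π(1.25×10⁹)² × 5.67×10⁻⁸ × (9700)⁴ = 9.86×10²⁷ W.
S = L/(4πd²) = 5390 W m⁻².
Energy balance: absorbed = emitted ⇒ πR²·S(1−A) = 4πR²·σT_eq⁴, so T_eq⁴ = S(1−A)/(4σ).
T_eq = [5390 × 0.67 / (4 × 5.67×10⁻⁸)]^(1/4) = (1.59×10¹⁰)^(1/4) = 355 K.

T_eq ≈ 355 K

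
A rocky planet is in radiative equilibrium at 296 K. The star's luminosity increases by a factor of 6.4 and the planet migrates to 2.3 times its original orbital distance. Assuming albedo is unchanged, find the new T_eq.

T_eq ≈ 310 K

T_eq ∝ L^(1/4) · d^(−1/2).
T′ = 296 × 6.4^(1/4) / 2.3^(1/2) = 310 K.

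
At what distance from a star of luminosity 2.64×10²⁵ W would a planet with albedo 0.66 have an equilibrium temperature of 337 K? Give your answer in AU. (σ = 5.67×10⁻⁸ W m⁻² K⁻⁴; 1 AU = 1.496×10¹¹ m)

From T_eq⁴ = L(1−A)/(16πσd²): d = √[L(1−A)/(16πσT_eq⁴)].
d = √[2.64×10²⁵ × 0.34 / (16π × 5.67×10⁻⁸ × (337)⁴)] = 1.56×10¹⁰ m = 0.104 AU.

d ≈ 0.104 AU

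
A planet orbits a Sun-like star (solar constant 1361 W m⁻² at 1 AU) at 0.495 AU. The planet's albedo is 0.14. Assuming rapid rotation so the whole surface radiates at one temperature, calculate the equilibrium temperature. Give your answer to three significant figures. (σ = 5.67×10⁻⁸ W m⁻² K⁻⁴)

T_eq ≈ 381 K

Flux at 0.495 AU: S = 1361/0.495² = 5550 W m⁻².
Energy balance: absorbed = emitted ⇒ πR²·S(1−A) = 4πR²·σT_eq⁴, so T_eq⁴ = S(1−A)/(4σ).
T_eq = [5550 × 0.86 / (4 × 5.67×10⁻⁸)]^(1/4) = (2.11×10¹⁰)^(1/4) = 381 K.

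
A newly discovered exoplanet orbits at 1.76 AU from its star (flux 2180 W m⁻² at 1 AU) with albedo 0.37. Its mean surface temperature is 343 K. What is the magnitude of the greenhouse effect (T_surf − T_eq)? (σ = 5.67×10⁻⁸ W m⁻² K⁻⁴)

S = 2180/1.76² = 703.8 W m⁻².
T_eq = [S(1−A)/(4σ)]^(1/4) = [703.8×0.63/(4×5.67×10⁻⁸)]^(1/4) = 210.3 K.
ΔT = T_surf − T_eq = 343 − 210.3.

ΔT ≈ 132.7 K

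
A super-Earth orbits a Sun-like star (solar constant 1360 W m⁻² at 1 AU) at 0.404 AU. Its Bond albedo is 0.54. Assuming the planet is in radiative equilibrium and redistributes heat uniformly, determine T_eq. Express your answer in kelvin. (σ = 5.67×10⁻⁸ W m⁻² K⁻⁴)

Flux at 0.404 AU: S = 1360/0.404² = 8330 W m⁻².
Energy balance: absorbed = emitted ⇒ πR²·S(1−A) = 4πR²·σT_eq⁴, so T_eq⁴ = S(1−A)/(4σ).
T_eq = [8330 × 0.46 / (4 × 5.67×10⁻⁸)]^(1/4) = (1.69×10¹⁰)^(1/4) = 361 K.

T_eq ≈ 361 K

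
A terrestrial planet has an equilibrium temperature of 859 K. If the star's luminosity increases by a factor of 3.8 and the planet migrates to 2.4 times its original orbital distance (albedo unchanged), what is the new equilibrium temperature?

T_eq ∝ L^(1/4) · d^(−1/2).
T′ = 859 × 3.8^(1/4) / 2.4^(1/2) = 774 K.

T_eq ≈ 774 K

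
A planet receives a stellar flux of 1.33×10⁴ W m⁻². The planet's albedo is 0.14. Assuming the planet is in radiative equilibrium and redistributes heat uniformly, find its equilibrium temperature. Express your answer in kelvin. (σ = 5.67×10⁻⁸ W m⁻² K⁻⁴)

T_eq ≈ 474 K

Energy balance: absorbed = emitted ⇒ πR²·S(1−A) = 4πR²·σT_eq⁴, so T_eq⁴ = S(1−A)/(4σ).
T_eq = [1.33×10⁴ × 0.86 / (4 × 5.67×10⁻⁸)]^(1/4) = (5.04×10¹⁰)^(1/4) = 474 K.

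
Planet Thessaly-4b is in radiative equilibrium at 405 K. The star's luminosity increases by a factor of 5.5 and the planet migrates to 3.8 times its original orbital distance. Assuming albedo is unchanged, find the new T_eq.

T_eq ≈ 318 K

T_eq ∝ L^(1/4) · d^(−1/2).
T′ = 405 × 5.5^(1/4) / 3.8^(1/2) = 318 K.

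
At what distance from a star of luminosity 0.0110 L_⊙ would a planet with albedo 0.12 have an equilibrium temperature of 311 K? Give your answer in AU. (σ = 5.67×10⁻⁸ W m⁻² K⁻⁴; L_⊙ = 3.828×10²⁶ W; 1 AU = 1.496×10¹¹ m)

L = 0.0110 × 3.828×10²⁶ = 4.21×10²⁴ W.
From T_eq⁴ = L(1−A)/(16πσd²): d = √[L(1−A)/(16πσT_eq⁴)].
d = √[4.21×10²⁴ × 0.88 / (16π × 5.67×10⁻⁸ × (311)⁴)] = 1.18×10¹⁰ m = 0.0788 AU.

d ≈ 0.0788 AU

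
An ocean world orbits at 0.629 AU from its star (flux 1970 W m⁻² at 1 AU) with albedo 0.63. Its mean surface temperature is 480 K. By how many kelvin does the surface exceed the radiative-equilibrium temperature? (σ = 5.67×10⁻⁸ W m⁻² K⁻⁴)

ΔT ≈ 179.8 K

S = 1970/0.629² = 4979 W m⁻².
T_eq = [S(1−A)/(4σ)]^(1/4) = [4979×0.37/(4×5.67×10⁻⁸)]^(1/4) = 300.2 K.
ΔT = T_surf − T_eq = 480 − 300.2.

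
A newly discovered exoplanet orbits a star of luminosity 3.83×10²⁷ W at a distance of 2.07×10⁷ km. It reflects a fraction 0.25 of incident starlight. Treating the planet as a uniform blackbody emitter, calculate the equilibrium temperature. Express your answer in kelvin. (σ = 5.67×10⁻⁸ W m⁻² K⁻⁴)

d = 2.07×10⁷ km = 2.07×10¹⁰ m.
Flux: S = L/(4πd²) = 3.83×10²⁷/(4π×(2.07×10¹⁰)²) = 7.11×10⁵ W m⁻².
Energy balance: absorbed = emitted ⇒ πR²·S(1−A) = 4πR²·σT_eq⁴, so T_eq⁴ = S(1−A)/(4σ).
T_eq = [7.11×10⁵ × 0.75 / (4 × 5.67×10⁻⁸)]^(1/4) = (2.35×10¹²)^(1/4) = 1240 K.

T_eq ≈ 1240 K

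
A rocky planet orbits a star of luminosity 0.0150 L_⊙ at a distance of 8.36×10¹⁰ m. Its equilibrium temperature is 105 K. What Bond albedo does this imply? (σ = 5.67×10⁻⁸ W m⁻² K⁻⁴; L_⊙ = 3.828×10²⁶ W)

A ≈ 0.58

L = 0.0150 × 3.828×10²⁶ = 5.74×10²⁴ W.
Flux: S = L/(4πd²) = 5.74×10²⁴/(4π×(8.36×10¹⁰)²) = 65.4 W m⁻².
From T_eq⁴ = S(1−A)/(4σ): 1−A = 4σT_eq⁴/S.
1−A = 4 × 5.67×10⁻⁸ × (105)⁴ / 65.4 = 0.422.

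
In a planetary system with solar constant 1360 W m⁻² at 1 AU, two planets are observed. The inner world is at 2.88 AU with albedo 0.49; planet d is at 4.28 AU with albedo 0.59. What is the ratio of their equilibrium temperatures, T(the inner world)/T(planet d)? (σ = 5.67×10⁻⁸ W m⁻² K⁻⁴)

T₁/T₂ ≈ 1.287

T_eq = [S₀(1−A)/(4σd²)]^(1/4), so T ∝ (1−A)^(1/4) / √d.
T₁ = [1360×0.51/(4×5.67×10⁻⁸×2.88²)]^(1/4) = 138.57 K.
T₂ = [1360×0.41/(4×5.67×10⁻⁸×4.28²)]^(1/4) = 107.63 K.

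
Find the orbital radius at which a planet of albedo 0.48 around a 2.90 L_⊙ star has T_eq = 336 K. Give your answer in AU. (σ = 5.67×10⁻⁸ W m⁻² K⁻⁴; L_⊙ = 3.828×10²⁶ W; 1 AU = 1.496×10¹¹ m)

d ≈ 0.843 AU

L = 2.90 × 3.828×10²⁶ = 1.11×10²⁷ W.
From T_eq⁴ = L(1−A)/(16πσd²): d = √[L(1−A)/(16πσT_eq⁴)].
d = √[1.11×10²⁷ × 0.52 / (16π × 5.67×10⁻⁸ × (336)⁴)] = 1.26×10¹¹ m = 0.843 AU.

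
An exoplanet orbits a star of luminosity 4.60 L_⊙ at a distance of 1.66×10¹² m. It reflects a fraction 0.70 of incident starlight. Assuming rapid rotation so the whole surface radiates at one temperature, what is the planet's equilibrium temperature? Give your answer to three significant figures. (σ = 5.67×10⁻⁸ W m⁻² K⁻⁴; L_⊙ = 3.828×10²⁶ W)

L = 4.60 × 3.828×10²⁶ = 1.76×10²⁷ W.
Flux: S = L/(4πd²) = 1.76×10²⁷/(4π×(1.66×10¹²)²) = 50.9 W m⁻².
Energy balance: absorbed = emitted ⇒ πR²·S(1−A) = 4πR²·σT_eq⁴, so T_eq⁴ = S(1−A)/(4σ).
T_eq = [50.9 × 0.30 / (4 × 5.67×10⁻⁸)]^(1/4) = (6.73×10⁷)^(1/4) = 90.6 K.

T_eq ≈ 90.6 K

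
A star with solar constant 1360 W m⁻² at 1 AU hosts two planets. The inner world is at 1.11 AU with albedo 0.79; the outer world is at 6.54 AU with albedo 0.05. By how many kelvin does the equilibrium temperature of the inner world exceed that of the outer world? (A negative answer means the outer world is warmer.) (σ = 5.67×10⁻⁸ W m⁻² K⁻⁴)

ΔT ≈ 71.4 K

T_eq = [S₀(1−A)/(4σd²)]^(1/4), so T ∝ (1−A)^(1/4) / √d.
T₁ = [1360×0.21/(4×5.67×10⁻⁸×1.11²)]^(1/4) = 178.80 K.
T₂ = [1360×0.95/(4×5.67×10⁻⁸×6.54²)]^(1/4) = 107.43 K.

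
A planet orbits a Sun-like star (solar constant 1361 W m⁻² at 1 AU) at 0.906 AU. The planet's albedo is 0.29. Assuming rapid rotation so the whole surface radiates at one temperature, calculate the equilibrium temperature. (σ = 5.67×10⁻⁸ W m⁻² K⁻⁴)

T_eq ≈ 268 K

Flux at 0.906 AU: S = 1361/0.906² = 1660 W m⁻².
Energy balance: absorbed = emitted ⇒ πR²·S(1−A) = 4πR²·σT_eq⁴, so T_eq⁴ = S(1−A)/(4σ).
T_eq = [1660 × 0.71 / (4 × 5.67×10⁻⁸)]^(1/4) = (5.19×10⁹)^(1/4) = 268 K.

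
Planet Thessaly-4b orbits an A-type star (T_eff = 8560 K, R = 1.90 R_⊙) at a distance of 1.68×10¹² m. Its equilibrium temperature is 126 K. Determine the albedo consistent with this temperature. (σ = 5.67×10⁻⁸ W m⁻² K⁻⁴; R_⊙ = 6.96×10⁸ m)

R_⋆ = 1.90 × 6.96×10⁸ = 1.32×10⁹ m.
L = 4πR_⋆²σT_⋆⁴ = 4π(1.32×10⁹)² × 5.67×10⁻⁸ × (8560)⁴ = 6.69×10²⁷ W.
S = L/(4πd²) = 189 W m⁻².
From T_eq⁴ = S(1−A)/(4σ): 1−A = 4σT_eq⁴/S.
1−A = 4 × 5.67×10⁻⁸ × (126)⁴ / 189 = 0.303.

A ≈ 0.70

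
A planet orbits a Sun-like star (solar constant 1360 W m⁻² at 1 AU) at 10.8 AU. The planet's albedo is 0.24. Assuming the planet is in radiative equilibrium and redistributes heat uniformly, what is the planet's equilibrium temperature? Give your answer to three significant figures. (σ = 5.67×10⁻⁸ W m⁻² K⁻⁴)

Flux at 10.8 AU: S = 1360/10.8² = 11.7 W m⁻².
Energy balance: absorbed = emitted ⇒ πR²·S(1−A) = 4πR²·σT_eq⁴, so T_eq⁴ = S(1−A)/(4σ).
T_eq = [11.7 × 0.76 / (4 × 5.67×10⁻⁸)]^(1/4) = (3.91×10⁷)^(1/4) = 79.1 K.

T_eq ≈ 79.1 K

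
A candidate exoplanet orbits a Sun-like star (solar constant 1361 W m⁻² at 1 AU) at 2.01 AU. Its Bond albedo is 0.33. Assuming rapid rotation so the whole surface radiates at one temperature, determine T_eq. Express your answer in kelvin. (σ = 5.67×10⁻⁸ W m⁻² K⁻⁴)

Flux at 2.01 AU: S = 1361/2.01² = 337 W m⁻².
Energy balance: absorbed = emitted ⇒ πR²·S(1−A) = 4πR²·σT_eq⁴, so T_eq⁴ = S(1−A)/(4σ).
T_eq = [337 × 0.67 / (4 × 5.67×10⁻⁸)]^(1/4) = (9.95×10⁸)^(1/4) = 178 K.

T_eq ≈ 178 K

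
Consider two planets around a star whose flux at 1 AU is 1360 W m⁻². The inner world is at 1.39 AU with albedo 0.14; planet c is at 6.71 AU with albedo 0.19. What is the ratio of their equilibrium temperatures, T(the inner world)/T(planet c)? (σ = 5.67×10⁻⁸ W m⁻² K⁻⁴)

T₁/T₂ ≈ 2.230

T_eq = [S₀(1−A)/(4σd²)]^(1/4), so T ∝ (1−A)^(1/4) / √d.
T₁ = [1360×0.86/(4×5.67×10⁻⁸×1.39²)]^(1/4) = 227.30 K.
T₂ = [1360×0.81/(4×5.67×10⁻⁸×6.71²)]^(1/4) = 101.91 K.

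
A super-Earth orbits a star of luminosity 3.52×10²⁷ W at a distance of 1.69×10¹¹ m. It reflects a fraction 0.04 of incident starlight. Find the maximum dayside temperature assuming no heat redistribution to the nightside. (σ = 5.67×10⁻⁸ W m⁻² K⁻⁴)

T_ss ≈ 638 K

Flux: S = L/(4πd²) = 3.52×10²⁷/(4π×(1.69×10¹¹)²) = 9810 W m⁻².
With no redistribution each surface element balances locally: S(1−A) = σT⁴.
T = [9810 × 0.96 / 5.67×10⁻⁸]^(1/4) = (1.66×10¹¹)^(1/4) = 638 K.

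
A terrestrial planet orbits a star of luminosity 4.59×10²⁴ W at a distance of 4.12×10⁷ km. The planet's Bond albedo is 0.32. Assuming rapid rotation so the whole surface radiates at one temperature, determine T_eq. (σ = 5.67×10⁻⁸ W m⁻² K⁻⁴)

T_eq ≈ 159 K

d = 4.12×10⁷ km = 4.12×10¹⁰ m.
Flux: S = L/(4πd²) = 4.59×10²⁴/(4π×(4.12×10¹⁰)²) = 215 W m⁻².
Energy balance: absorbed = emitted ⇒ πR²·S(1−A) = 4πR²·σT_eq⁴, so T_eq⁴ = S(1−A)/(4σ).
T_eq = [215 × 0.68 / (4 × 5.67×10⁻⁸)]^(1/4) = (6.45×10⁸)^(1/4) = 159 K.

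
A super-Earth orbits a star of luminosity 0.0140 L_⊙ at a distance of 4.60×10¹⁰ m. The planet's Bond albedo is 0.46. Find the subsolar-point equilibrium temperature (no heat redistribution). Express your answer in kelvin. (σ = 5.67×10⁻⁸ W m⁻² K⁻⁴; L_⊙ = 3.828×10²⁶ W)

L = 0.0140 × 3.828×10²⁶ = 5.36×10²⁴ W.
Flux: S = L/(4πd²) = 5.36×10²⁴/(4π×(4.60×10¹⁰)²) = 202 W m⁻².
At the subsolar point the surface absorbs S(1−A) and emits σT⁴ per unit area — no factor of 4, since only the local patch is in balance.
T = [202 × 0.54 / 5.67×10⁻⁸]^(1/4) = (1.92×10⁹)^(1/4) = 209 K.

T_ss ≈ 209 K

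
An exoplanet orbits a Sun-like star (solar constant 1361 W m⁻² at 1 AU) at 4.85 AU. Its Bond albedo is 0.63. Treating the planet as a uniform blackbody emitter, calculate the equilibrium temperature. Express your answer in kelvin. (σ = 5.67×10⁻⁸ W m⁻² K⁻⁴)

T_eq ≈ 98.6 K

Flux at 4.85 AU: S = 1361/4.85² = 57.9 W m⁻².
Energy balance: absorbed = emitted ⇒ πR²·S(1−A) = 4πR²·σT_eq⁴, so T_eq⁴ = S(1−A)/(4σ).
T_eq = [57.9 × 0.37 / (4 × 5.67×10⁻⁸)]^(1/4) = (9.44×10⁷)^(1/4) = 98.6 K.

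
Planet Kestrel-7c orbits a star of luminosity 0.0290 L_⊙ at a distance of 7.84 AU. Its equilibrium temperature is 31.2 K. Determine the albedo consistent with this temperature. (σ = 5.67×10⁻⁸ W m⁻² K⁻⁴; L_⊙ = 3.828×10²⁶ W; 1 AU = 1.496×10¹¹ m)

A ≈ 0.67

d = 7.84 AU = 1.17×10¹² m.
L = 0.0290 × 3.828×10²⁶ = 1.11×10²⁵ W.
Flux: S = L/(4πd²) = 1.11×10²⁵/(4π×(1.17×10¹²)²) = 0.642 W m⁻².
From T_eq⁴ = S(1−A)/(4σ): 1−A = 4σT_eq⁴/S.
1−A = 4 × 5.67×10⁻⁸ × (31.2)⁴ / 0.642 = 0.335.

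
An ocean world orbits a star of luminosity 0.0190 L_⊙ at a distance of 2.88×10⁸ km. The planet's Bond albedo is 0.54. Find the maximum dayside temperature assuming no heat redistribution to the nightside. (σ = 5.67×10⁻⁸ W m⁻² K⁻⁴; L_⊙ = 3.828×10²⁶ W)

T_ss ≈ 86.7 K

d = 2.88×10⁸ km = 2.88×10¹¹ m.
L = 0.0190 × 3.828×10²⁶ = 7.27×10²⁴ W.
Flux: S = L/(4πd²) = 7.27×10²⁴/(4π×(2.88×10¹¹)²) = 6.98 W m⁻².
With no redistribution each surface element balances locally: S(1−A) = σT⁴.
T = [6.98 × 0.46 / 5.67×10⁻⁸]^(1/4) = (5.66×10⁷)^(1/4) = 86.7 K.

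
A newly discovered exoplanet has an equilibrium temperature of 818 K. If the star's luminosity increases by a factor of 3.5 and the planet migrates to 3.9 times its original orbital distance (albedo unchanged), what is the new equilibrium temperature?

T_eq ≈ 567 K

T_eq ∝ L^(1/4) · d^(−1/2).
T′ = 818 × 3.5^(1/4) / 3.9^(1/2) = 567 K.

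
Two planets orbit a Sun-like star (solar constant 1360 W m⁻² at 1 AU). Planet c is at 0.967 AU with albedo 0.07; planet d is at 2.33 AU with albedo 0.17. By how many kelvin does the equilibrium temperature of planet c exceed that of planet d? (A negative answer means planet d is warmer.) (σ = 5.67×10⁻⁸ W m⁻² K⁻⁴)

T_eq = [S₀(1−A)/(4σd²)]^(1/4), so T ∝ (1−A)^(1/4) / √d.
T₁ = [1360×0.93/(4×5.67×10⁻⁸×0.967²)]^(1/4) = 277.90 K.
T₂ = [1360×0.83/(4×5.67×10⁻⁸×2.33²)]^(1/4) = 174.01 K.

ΔT ≈ 103.9 K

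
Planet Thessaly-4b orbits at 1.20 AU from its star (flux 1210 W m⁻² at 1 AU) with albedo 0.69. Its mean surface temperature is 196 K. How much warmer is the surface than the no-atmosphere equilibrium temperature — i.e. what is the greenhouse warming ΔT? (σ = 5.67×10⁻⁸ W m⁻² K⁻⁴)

S = 1210/1.20² = 840.3 W m⁻².
T_eq = [S(1−A)/(4σ)]^(1/4) = [840.3×0.31/(4×5.67×10⁻⁸)]^(1/4) = 184.1 K.
ΔT = T_surf − T_eq = 196 − 184.1.

ΔT ≈ 11.9 K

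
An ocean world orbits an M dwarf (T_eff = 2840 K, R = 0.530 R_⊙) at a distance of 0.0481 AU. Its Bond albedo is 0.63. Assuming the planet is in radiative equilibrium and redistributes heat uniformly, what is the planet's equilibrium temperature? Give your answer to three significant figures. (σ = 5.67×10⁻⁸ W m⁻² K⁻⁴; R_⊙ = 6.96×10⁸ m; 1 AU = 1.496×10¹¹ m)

T_eq ≈ 355 K

R_⋆ = 0.530 × 6.96×10⁸ = 3.69×10⁸ m.
d = 0.0481 AU = 7.20×10⁹ m.
L = 4πR_⋆²σT_⋆⁴ = 4π(3.69×10⁸)² × 5.67×10⁻⁸ × (2840)⁴ = 6.31×10²⁴ W.
S = L/(4πd²) = 9690 W m⁻².
Energy balance: absorbed = emitted ⇒ πR²·S(1−A) = 4πR²·σT_eq⁴, so T_eq⁴ = S(1−A)/(4σ).
T_eq = [9690 × 0.37 / (4 × 5.67×10⁻⁸)]^(1/4) = (1.58×10¹⁰)^(1/4) = 355 K.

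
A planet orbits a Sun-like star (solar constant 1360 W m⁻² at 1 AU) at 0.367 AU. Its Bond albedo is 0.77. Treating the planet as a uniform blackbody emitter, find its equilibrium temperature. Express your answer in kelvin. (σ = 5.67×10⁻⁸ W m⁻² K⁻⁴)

Flux at 0.367 AU: S = 1360/0.367² = 1.01×10⁴ W m⁻².
Energy balance: absorbed = emitted ⇒ πR²·S(1−A) = 4πR²·σT_eq⁴, so T_eq⁴ = S(1−A)/(4σ).
T_eq = [1.01×10⁴ × 0.23 / (4 × 5.67×10⁻⁸)]^(1/4) = (1.02×10¹⁰)^(1/4) = 318 K.

T_eq ≈ 318 K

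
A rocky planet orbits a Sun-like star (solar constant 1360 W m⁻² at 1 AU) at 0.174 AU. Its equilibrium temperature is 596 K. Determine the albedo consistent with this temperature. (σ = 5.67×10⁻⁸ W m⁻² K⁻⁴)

Flux at 0.174 AU: S = 1360/0.174² = 4.49×10⁴ W m⁻².
From T_eq⁴ = S(1−A)/(4σ): 1−A = 4σT_eq⁴/S.
1−A = 4 × 5.67×10⁻⁸ × (596)⁴ / 4.49×10⁴ = 0.637.

A ≈ 0.36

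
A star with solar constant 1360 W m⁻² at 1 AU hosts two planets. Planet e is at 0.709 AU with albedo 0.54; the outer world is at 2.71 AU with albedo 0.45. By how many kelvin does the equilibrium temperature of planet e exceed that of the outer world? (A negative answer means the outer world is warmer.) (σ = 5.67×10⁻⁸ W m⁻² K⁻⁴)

ΔT ≈ 126.6 K

T_eq = [S₀(1−A)/(4σd²)]^(1/4), so T ∝ (1−A)^(1/4) / √d.
T₁ = [1360×0.46/(4×5.67×10⁻⁸×0.709²)]^(1/4) = 272.17 K.
T₂ = [1360×0.55/(4×5.67×10⁻⁸×2.71²)]^(1/4) = 145.57 K.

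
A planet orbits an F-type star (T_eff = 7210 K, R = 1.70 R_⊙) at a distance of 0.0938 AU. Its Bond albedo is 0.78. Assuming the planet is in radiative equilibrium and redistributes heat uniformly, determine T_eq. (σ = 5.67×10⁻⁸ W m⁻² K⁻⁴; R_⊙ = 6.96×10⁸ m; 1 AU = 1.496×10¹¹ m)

T_eq ≈ 1010 K

R_⋆ = 1.70 × 6.96×10⁸ = 1.18×10⁹ m.
d = 0.0938 AU = 1.40×10¹⁰ m.
L = 4πR_⋆²σT_⋆⁴ = 4π(1.18×10⁹)² × 5.67×10⁻⁸ × (7210)⁴ = 2.70×10²⁷ W.
S = L/(4πd²) = 1.09×10⁶ W m⁻².
Energy balance: absorbed = emitted ⇒ πR²·S(1−A) = 4πR²·σT_eq⁴, so T_eq⁴ = S(1−A)/(4σ).
T_eq = [1.09×10⁶ × 0.22 / (4 × 5.67×10⁻⁸)]^(1/4) = (1.06×10¹²)^(1/4) = 1010 K.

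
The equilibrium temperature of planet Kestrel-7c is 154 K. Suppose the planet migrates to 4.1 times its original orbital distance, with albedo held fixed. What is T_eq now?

T_eq ≈ 76.1 K

T_eq ∝ L^(1/4) · d^(−1/2).
T′ = 154 / 4.1^(1/2) = 76.1 K.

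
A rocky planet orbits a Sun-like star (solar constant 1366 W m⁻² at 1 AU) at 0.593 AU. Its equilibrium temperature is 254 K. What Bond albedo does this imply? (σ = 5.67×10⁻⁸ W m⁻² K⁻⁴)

A ≈ 0.76

Flux at 0.593 AU: S = 1366/0.593² = 3880 W m⁻².
From T_eq⁴ = S(1−A)/(4σ): 1−A = 4σT_eq⁴/S.
1−A = 4 × 5.67×10⁻⁸ × (254)⁴ / 3880 = 0.243.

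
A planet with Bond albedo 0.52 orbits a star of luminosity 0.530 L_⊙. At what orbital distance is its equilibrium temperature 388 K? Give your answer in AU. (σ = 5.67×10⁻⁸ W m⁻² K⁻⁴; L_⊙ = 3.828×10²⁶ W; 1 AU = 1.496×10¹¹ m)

d ≈ 0.260 AU

L = 0.530 × 3.828×10²⁶ = 2.03×10²⁶ W.
From T_eq⁴ = L(1−A)/(16πσd²): d = √[L(1−A)/(16πσT_eq⁴)].
d = √[2.03×10²⁶ × 0.48 / (16π × 5.67×10⁻⁸ × (388)⁴)] = 3.88×10¹⁰ m = 0.260 AU.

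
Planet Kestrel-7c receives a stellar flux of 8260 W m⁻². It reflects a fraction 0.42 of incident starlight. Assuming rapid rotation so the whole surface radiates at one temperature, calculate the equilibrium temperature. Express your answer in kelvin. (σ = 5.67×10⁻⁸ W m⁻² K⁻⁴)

T_eq ≈ 381 K

Energy balance: absorbed = emitted ⇒ πR²·S(1−A) = 4πR²·σT_eq⁴, so T_eq⁴ = S(1−A)/(4σ).
T_eq = [8260 × 0.58 / (4 × 5.67×10⁻⁸)]^(1/4) = (2.11×10¹⁰)^(1/4) = 381 K.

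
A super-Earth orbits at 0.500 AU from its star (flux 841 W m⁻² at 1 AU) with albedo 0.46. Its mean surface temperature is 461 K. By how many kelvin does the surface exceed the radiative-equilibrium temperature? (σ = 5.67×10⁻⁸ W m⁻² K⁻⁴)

S = 841/0.500² = 3364 W m⁻².
T_eq = [S(1−A)/(4σ)]^(1/4) = [3364×0.54/(4×5.67×10⁻⁸)]^(1/4) = 299.2 K.
ΔT = T_surf − T_eq = 461 − 299.2.

ΔT ≈ 161.8 K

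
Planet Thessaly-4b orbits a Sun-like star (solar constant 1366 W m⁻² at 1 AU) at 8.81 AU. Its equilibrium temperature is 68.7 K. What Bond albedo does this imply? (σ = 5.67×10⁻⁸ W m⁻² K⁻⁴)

A ≈ 0.71

Flux at 8.81 AU: S = 1366/8.81² = 17.6 W m⁻².
From T_eq⁴ = S(1−A)/(4σ): 1−A = 4σT_eq⁴/S.
1−A = 4 × 5.67×10⁻⁸ × (68.7)⁴ / 17.6 = 0.287.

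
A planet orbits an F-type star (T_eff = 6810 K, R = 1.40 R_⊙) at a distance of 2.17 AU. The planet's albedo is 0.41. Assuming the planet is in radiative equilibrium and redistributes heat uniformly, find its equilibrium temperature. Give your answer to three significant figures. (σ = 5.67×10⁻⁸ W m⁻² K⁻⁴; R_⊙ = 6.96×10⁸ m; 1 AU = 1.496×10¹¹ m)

T_eq ≈ 231 K

R_⋆ = 1.40 × 6.96×10⁸ = 9.74×10⁸ m.
d = 2.17 AU = 3.25×10¹¹ m.
L = 4πR_⋆²σT_⋆⁴ = 4π(9.74×10⁸)² × 5.67×10⁻⁸ × (6810)⁴ = 1.45×10²⁷ W.
S = L/(4πd²) = 1100 W m⁻².
Energy balance: absorbed = emitted ⇒ πR²·S(1−A) = 4πR²·σT_eq⁴, so T_eq⁴ = S(1−A)/(4σ).
T_eq = [1100 × 0.59 / (4 × 5.67×10⁻⁸)]^(1/4) = (2.86×10⁹)^(1/4) = 231 K.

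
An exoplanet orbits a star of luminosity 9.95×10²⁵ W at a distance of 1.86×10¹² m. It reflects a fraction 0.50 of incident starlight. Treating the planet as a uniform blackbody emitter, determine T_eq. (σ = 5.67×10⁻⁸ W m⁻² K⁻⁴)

T_eq ≈ 47.4 K

Flux: S = L/(4πd²) = 9.95×10²⁵/(4π×(1.86×10¹²)²) = 2.29 W m⁻².
Energy balance: absorbed = emitted ⇒ πR²·S(1−A) = 4πR²·σT_eq⁴, so T_eq⁴ = S(1−A)/(4σ).
T_eq = [2.29 × 0.50 / (4 × 5.67×10⁻⁸)]^(1/4) = (5.05×10⁶)^(1/4) = 47.4 K.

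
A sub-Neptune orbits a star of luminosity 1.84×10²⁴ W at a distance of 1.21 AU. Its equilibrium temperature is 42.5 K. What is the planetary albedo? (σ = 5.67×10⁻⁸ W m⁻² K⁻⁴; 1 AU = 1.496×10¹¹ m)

d = 1.21 AU = 1.81×10¹¹ m.
Flux: S = L/(4πd²) = 1.84×10²⁴/(4π×(1.81×10¹¹)²) = 4.47 W m⁻².
From T_eq⁴ = S(1−A)/(4σ): 1−A = 4σT_eq⁴/S.
1−A = 4 × 5.67×10⁻⁸ × (42.5)⁴ / 4.47 = 0.166.

A ≈ 0.83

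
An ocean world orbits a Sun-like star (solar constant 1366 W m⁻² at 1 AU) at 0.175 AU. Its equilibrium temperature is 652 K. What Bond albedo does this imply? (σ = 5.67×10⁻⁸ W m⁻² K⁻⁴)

A ≈ 0.08

Flux at 0.175 AU: S = 1366/0.175² = 4.46×10⁴ W m⁻².
From T_eq⁴ = S(1−A)/(4σ): 1−A = 4σT_eq⁴/S.
1−A = 4 × 5.67×10⁻⁸ × (652)⁴ / 4.46×10⁴ = 0.919.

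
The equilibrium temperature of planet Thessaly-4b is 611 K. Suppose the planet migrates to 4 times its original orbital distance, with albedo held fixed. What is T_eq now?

T_eq ∝ L^(1/4) · d^(−1/2).
T′ = 611 / 4^(1/2) = 306 K.

T_eq ≈ 306 K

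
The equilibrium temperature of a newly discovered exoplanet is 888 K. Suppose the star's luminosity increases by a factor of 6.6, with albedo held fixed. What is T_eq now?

T_eq ≈ 1420 K

T_eq ∝ L^(1/4) · d^(−1/2).
T′ = 888 × 6.6^(1/4) = 1420 K.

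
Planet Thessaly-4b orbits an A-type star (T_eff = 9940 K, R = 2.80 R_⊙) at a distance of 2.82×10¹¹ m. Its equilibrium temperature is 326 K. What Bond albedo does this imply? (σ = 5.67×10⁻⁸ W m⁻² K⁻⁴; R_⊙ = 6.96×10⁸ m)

A ≈ 0.90

R_⋆ = 2.80 × 6.96×10⁸ = 1.95×10⁹ m.
L = 4πR_⋆²σT_⋆⁴ = 4π(1.95×10⁹)² × 5.67×10⁻⁸ × (9940)⁴ = 2.64×10²⁸ W.
S = L/(4πd²) = 2.64×10⁴ W m⁻².
From T_eq⁴ = S(1−A)/(4σ): 1−A = 4σT_eq⁴/S.
1−A = 4 × 5.67×10⁻⁸ × (326)⁴ / 2.64×10⁴ = 0.097.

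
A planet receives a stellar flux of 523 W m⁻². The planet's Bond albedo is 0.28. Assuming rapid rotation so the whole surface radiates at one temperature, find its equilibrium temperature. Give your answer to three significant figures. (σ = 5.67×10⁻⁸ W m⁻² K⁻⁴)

Energy balance: absorbed = emitted ⇒ πR²·S(1−A) = 4πR²·σT_eq⁴, so T_eq⁴ = S(1−A)/(4σ).
T_eq = [523 × 0.72 / (4 × 5.67×10⁻⁸)]^(1/4) = (1.66×10⁹)^(1/4) = 202 K.

T_eq ≈ 202 K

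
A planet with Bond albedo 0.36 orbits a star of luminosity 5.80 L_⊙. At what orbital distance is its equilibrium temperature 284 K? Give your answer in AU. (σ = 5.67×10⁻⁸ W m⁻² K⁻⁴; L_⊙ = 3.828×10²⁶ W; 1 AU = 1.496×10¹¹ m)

L = 5.80 × 3.828×10²⁶ = 2.22×10²⁷ W.
From T_eq⁴ = L(1−A)/(16πσd²): d = √[L(1−A)/(16πσT_eq⁴)].
d = √[2.22×10²⁷ × 0.64 / (16π × 5.67×10⁻⁸ × (284)⁴)] = 2.77×10¹¹ m = 1.85 AU.

d ≈ 1.85 AU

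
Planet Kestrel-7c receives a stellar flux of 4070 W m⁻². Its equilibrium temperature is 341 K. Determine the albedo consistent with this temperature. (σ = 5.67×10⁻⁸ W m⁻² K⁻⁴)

A ≈ 0.25

From T_eq⁴ = S(1−A)/(4σ): 1−A = 4σT_eq⁴/S.
1−A = 4 × 5.67×10⁻⁸ × (341)⁴ / 4070 = 0.753.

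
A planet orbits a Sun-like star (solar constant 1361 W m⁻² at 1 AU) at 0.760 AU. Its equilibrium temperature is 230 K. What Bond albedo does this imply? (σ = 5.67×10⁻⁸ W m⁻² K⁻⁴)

Flux at 0.760 AU: S = 1361/0.760² = 2360 W m⁻².
From T_eq⁴ = S(1−A)/(4σ): 1−A = 4σT_eq⁴/S.
1−A = 4 × 5.67×10⁻⁸ × (230)⁴ / 2360 = 0.269.

A ≈ 0.73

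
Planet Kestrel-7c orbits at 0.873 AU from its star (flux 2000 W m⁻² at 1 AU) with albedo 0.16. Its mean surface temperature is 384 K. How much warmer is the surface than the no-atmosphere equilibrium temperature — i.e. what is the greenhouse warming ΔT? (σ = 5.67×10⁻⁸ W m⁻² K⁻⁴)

S = 2000/0.873² = 2624 W m⁻².
T_eq = [S(1−A)/(4σ)]^(1/4) = [2624×0.84/(4×5.67×10⁻⁸)]^(1/4) = 314.0 K.
ΔT = T_surf − T_eq = 384 − 314.0.

ΔT ≈ 70.0 K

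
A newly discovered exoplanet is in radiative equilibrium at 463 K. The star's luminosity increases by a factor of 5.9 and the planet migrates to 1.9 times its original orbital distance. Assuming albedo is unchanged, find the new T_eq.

T_eq ≈ 524 K

T_eq ∝ L^(1/4) · d^(−1/2).
T′ = 463 × 5.9^(1/4) / 1.9^(1/2) = 524 K.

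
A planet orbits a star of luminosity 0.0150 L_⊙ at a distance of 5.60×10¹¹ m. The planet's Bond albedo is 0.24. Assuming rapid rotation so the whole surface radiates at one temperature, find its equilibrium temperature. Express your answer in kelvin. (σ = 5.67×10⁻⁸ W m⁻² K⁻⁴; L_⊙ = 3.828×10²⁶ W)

L = 0.0150 × 3.828×10²⁶ = 5.74×10²⁴ W.
Flux: S = L/(4πd²) = 5.74×10²⁴/(4π×(5.60×10¹¹)²) = 1.46 W m⁻².
Energy balance: absorbed = emitted ⇒ πR²·S(1−A) = 4πR²·σT_eq⁴, so T_eq⁴ = S(1−A)/(4σ).
T_eq = [1.46 × 0.76 / (4 × 5.67×10⁻⁸)]^(1/4) = (4.88×10⁶)^(1/4) = 47.0 K.

T_eq ≈ 47.0 K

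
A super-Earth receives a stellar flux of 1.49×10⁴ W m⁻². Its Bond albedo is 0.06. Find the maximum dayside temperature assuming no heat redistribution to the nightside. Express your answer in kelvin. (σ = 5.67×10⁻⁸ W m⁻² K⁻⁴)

T_ss ≈ 705 K

With no redistribution each surface element balances locally: S(1−A) = σT⁴.
T = [1.49×10⁴ × 0.94 / 5.67×10⁻⁸]^(1/4) = (2.47×10¹¹)^(1/4) = 705 K.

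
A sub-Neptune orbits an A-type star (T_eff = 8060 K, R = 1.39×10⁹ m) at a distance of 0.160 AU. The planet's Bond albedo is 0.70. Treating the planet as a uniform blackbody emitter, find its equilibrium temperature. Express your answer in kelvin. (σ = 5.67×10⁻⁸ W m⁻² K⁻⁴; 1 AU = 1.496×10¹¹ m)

d = 0.160 AU = 2.39×10¹⁰ m.
L = 4πR_⋆²σT_⋆⁴ = 4π(1.39×10⁹)² × 5.67×10⁻⁸ × (8060)⁴ = 5.81×10²⁷ W.
S = L/(4πd²) = 8.07×10⁵ W m⁻².
Energy balance: absorbed = emitted ⇒ πR²·S(1−A) = 4πR²·σT_eq⁴, so T_eq⁴ = S(1−A)/(4σ).
T_eq = [8.07×10⁵ × 0.30 / (4 × 5.67×10⁻⁸)]^(1/4) = (1.07×10¹²)^(1/4) = 1020 K.

T_eq ≈ 1020 K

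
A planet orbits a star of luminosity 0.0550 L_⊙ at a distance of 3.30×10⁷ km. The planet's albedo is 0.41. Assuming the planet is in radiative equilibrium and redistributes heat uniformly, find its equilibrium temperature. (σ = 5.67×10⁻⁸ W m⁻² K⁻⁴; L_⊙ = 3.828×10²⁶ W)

T_eq ≈ 252 K

d = 3.30×10⁷ km = 3.30×10¹⁰ m.
L = 0.0550 × 3.828×10²⁶ = 2.11×10²⁵ W.
Flux: S = L/(4πd²) = 2.11×10²⁵/(4π×(3.30×10¹⁰)²) = 1540 W m⁻².
Energy balance: absorbed = emitted ⇒ πR²·S(1−A) = 4πR²·σT_eq⁴, so T_eq⁴ = S(1−A)/(4σ).
T_eq = [1540 × 0.59 / (4 × 5.67×10⁻⁸)]^(1/4) = (4.00×10⁹)^(1/4) = 252 K.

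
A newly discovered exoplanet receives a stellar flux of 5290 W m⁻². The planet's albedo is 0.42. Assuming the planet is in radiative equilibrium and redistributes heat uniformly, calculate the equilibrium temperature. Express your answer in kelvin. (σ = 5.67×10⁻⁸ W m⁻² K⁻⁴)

Energy balance: absorbed = emitted ⇒ πR²·S(1−A) = 4πR²·σT_eq⁴, so T_eq⁴ = S(1−A)/(4σ).
T_eq = [5290 × 0.58 / (4 × 5.67×10⁻⁸)]^(1/4) = (1.35×10¹⁰)^(1/4) = 341 K.

T_eq ≈ 341 K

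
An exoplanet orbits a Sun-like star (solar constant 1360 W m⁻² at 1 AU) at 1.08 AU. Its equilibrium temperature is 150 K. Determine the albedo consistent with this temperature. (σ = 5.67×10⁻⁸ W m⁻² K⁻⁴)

Flux at 1.08 AU: S = 1360/1.08² = 1170 W m⁻².
From T_eq⁴ = S(1−A)/(4σ): 1−A = 4σT_eq⁴/S.
1−A = 4 × 5.67×10⁻⁸ × (150)⁴ / 1170 = 0.098.

A ≈ 0.90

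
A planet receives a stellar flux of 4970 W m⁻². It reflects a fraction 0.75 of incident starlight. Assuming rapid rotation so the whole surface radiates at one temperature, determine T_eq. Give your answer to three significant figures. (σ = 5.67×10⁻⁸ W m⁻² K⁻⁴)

T_eq ≈ 272 K

Energy balance: absorbed = emitted ⇒ πR²·S(1−A) = 4πR²·σT_eq⁴, so T_eq⁴ = S(1−A)/(4σ).
T_eq = [4970 × 0.25 / (4 × 5.67×10⁻⁸)]^(1/4) = (5.48×10⁹)^(1/4) = 272 K.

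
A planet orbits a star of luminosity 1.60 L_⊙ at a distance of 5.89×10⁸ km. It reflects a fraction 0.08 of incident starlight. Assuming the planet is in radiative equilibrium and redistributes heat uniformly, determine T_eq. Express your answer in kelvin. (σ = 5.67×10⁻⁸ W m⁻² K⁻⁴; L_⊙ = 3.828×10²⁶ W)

T_eq ≈ 155 K

d = 5.89×10⁸ km = 5.89×10¹¹ m.
L = 1.60 × 3.828×10²⁶ = 6.12×10²⁶ W.
Flux: S = L/(4πd²) = 6.12×10²⁶/(4π×(5.89×10¹¹)²) = 140 W m⁻².
Energy balance: absorbed = emitted ⇒ πR²·S(1−A) = 4πR²·σT_eq⁴, so T_eq⁴ = S(1−A)/(4σ).
T_eq = [140 × 0.92 / (4 × 5.67×10⁻⁸)]^(1/4) = (5.70×10⁸)^(1/4) = 155 K.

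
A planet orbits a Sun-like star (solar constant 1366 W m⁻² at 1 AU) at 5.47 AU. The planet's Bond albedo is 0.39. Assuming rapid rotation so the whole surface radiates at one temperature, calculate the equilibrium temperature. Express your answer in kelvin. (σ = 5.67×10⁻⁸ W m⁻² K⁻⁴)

Flux at 5.47 AU: S = 1366/5.47² = 45.7 W m⁻².
Energy balance: absorbed = emitted ⇒ πR²·S(1−A) = 4πR²·σT_eq⁴, so T_eq⁴ = S(1−A)/(4σ).
T_eq = [45.7 × 0.61 / (4 × 5.67×10⁻⁸)]^(1/4) = (1.23×10⁸)^(1/4) = 105 K.

T_eq ≈ 105 K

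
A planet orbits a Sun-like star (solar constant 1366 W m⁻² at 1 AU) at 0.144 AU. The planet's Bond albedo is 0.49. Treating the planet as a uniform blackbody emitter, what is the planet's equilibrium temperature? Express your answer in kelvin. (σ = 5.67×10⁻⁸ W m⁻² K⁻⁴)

T_eq ≈ 620 K

Flux at 0.144 AU: S = 1366/0.144² = 6.59×10⁴ W m⁻².
Energy balance: absorbed = emitted ⇒ πR²·S(1−A) = 4πR²·σT_eq⁴, so T_eq⁴ = S(1−A)/(4σ).
T_eq = [6.59×10⁴ × 0.51 / (4 × 5.67×10⁻⁸)]^(1/4) = (1.48×10¹¹)^(1/4) = 620 K.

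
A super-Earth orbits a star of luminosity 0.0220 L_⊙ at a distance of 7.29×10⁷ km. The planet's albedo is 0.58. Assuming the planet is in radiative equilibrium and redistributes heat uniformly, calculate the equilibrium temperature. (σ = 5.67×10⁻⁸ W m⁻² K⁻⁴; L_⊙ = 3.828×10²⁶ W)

d = 7.29×10⁷ km = 7.29×10¹⁰ m.
L = 0.0220 × 3.828×10²⁶ = 8.42×10²⁴ W.
Flux: S = L/(4πd²) = 8.42×10²⁴/(4π×(7.29×10¹⁰)²) = 126 W m⁻².
Energy balance: absorbed = emitted ⇒ πR²·S(1−A) = 4πR²·σT_eq⁴, so T_eq⁴ = S(1−A)/(4σ).
T_eq = [126 × 0.42 / (4 × 5.67×10⁻⁸)]^(1/4) = (2.34×10⁸)^(1/4) = 124 K.

T_eq ≈ 124 K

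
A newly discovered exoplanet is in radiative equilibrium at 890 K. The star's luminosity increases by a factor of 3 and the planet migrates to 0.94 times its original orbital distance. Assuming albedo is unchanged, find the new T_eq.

T_eq ∝ L^(1/4) · d^(−1/2).
T′ = 890 × 3^(1/4) / 0.94^(1/2) = 1210 K.

T_eq ≈ 1210 K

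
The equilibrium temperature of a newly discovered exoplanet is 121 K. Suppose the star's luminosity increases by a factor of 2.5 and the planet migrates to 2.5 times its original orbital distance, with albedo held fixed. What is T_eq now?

T_eq ≈ 96.2 K

T_eq ∝ L^(1/4) · d^(−1/2).
T′ = 121 × 2.5^(1/4) / 2.5^(1/2) = 96.2 K.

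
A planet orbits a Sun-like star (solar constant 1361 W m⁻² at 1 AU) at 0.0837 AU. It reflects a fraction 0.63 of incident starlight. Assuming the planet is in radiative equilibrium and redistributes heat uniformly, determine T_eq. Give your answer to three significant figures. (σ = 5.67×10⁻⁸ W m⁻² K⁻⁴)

T_eq ≈ 750 K

Flux at 0.0837 AU: S = 1361/0.0837² = 1.94×10⁵ W m⁻².
Energy balance: absorbed = emitted ⇒ πR²·S(1−A) = 4πR²·σT_eq⁴, so T_eq⁴ = S(1−A)/(4σ).
T_eq = [1.94×10⁵ × 0.37 / (4 × 5.67×10⁻⁸)]^(1/4) = (3.17×10¹¹)^(1/4) = 750 K.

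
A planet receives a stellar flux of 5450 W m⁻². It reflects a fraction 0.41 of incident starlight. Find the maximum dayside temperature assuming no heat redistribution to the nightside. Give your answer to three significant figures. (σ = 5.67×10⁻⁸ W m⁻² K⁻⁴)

With no redistribution each surface element balances locally: S(1−A) = σT⁴.
T = [5450 × 0.59 / 5.67×10⁻⁸]^(1/4) = (5.67×10¹⁰)^(1/4) = 488 K.

T_ss ≈ 488 K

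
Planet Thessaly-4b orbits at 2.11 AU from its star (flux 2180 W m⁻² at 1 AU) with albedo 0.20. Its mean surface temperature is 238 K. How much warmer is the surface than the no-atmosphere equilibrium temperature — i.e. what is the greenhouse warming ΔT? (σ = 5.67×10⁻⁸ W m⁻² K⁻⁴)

S = 2180/2.11² = 489.7 W m⁻².
T_eq = [S(1−A)/(4σ)]^(1/4) = [489.7×0.80/(4×5.67×10⁻⁸)]^(1/4) = 203.9 K.
ΔT = T_surf − T_eq = 238 − 203.9.

ΔT ≈ 34.1 K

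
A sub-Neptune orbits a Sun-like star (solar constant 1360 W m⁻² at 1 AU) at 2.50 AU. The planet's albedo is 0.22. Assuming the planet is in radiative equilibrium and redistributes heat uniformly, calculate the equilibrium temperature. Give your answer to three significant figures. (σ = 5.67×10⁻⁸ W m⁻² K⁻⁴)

T_eq ≈ 165 K

Flux at 2.50 AU: S = 1360/2.50² = 218 W m⁻².
Energy balance: absorbed = emitted ⇒ πR²·S(1−A) = 4πR²·σT_eq⁴, so T_eq⁴ = S(1−A)/(4σ).
T_eq = [218 × 0.78 / (4 × 5.67×10⁻⁸)]^(1/4) = (7.48×10⁸)^(1/4) = 165 K.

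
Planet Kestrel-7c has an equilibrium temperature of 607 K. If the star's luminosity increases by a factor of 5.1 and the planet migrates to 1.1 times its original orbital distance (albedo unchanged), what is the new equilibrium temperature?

T_eq ∝ L^(1/4) · d^(−1/2).
T′ = 607 × 5.1^(1/4) / 1.1^(1/2) = 870 K.

T_eq ≈ 870 K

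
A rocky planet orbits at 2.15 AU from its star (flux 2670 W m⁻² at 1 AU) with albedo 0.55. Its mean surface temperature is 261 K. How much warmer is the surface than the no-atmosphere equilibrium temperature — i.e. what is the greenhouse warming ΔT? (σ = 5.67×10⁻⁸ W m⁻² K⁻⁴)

S = 2670/2.15² = 577.6 W m⁻².
T_eq = [S(1−A)/(4σ)]^(1/4) = [577.6×0.45/(4×5.67×10⁻⁸)]^(1/4) = 184.0 K.
ΔT = T_surf − T_eq = 261 − 184.0.

ΔT ≈ 77.0 K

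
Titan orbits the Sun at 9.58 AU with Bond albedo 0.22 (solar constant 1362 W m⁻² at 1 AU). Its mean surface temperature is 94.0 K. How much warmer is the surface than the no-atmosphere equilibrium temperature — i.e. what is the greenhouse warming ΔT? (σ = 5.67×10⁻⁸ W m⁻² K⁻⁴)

ΔT ≈ 9.5 K

S = 1362/9.58² = 14.84 W m⁻².
T_eq = [S(1−A)/(4σ)]^(1/4) = [14.84×0.78/(4×5.67×10⁻⁸)]^(1/4) = 84.5 K.
ΔT = T_surf − T_eq = 94 − 84.5.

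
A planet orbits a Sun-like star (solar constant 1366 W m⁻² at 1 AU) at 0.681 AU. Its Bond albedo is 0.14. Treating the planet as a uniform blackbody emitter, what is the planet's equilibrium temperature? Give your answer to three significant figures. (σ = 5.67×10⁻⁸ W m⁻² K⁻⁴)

Flux at 0.681 AU: S = 1366/0.681² = 2950 W m⁻².
Energy balance: absorbed = emitted ⇒ πR²·S(1−A) = 4πR²·σT_eq⁴, so T_eq⁴ = S(1−A)/(4σ).
T_eq = [2950 × 0.86 / (4 × 5.67×10⁻⁸)]^(1/4) = (1.12×10¹⁰)^(1/4) = 325 K.

T_eq ≈ 325 K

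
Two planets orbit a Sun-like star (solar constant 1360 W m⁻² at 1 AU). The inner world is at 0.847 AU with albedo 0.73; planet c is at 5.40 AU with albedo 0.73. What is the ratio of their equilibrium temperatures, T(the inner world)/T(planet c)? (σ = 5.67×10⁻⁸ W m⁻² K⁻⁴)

T₁/T₂ ≈ 2.525

T_eq = [S₀(1−A)/(4σd²)]^(1/4), so T ∝ (1−A)^(1/4) / √d.
T₁ = [1360×0.27/(4×5.67×10⁻⁸×0.847²)]^(1/4) = 217.96 K.
T₂ = [1360×0.27/(4×5.67×10⁻⁸×5.40²)]^(1/4) = 86.32 K.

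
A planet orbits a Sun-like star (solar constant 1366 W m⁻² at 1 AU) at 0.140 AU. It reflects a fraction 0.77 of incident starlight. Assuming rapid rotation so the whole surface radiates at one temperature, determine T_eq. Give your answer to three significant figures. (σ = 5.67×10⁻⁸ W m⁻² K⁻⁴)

T_eq ≈ 516 K

Flux at 0.140 AU: S = 1366/0.140² = 6.97×10⁴ W m⁻².
Energy balance: absorbed = emitted ⇒ πR²·S(1−A) = 4πR²·σT_eq⁴, so T_eq⁴ = S(1−A)/(4σ).
T_eq = [6.97×10⁴ × 0.23 / (4 × 5.67×10⁻⁸)]^(1/4) = (7.07×10¹⁰)^(1/4) = 516 K.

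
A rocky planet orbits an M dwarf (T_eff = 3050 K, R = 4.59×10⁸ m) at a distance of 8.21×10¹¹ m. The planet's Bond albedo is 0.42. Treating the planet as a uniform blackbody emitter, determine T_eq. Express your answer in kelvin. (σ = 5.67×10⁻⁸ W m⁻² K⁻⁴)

L = 4πR_⋆²σT_⋆⁴ = 4π(4.59×10⁸)² × 5.67×10⁻⁸ × (3050)⁴ = 1.30×10²⁵ W.
S = L/(4πd²) = 1.53 W m⁻².
Energy balance: absorbed = emitted ⇒ πR²·S(1−A) = 4πR²·σT_eq⁴, so T_eq⁴ = S(1−A)/(4σ).
T_eq = [1.53 × 0.58 / (4 × 5.67×10⁻⁸)]^(1/4) = (3.92×10⁶)^(1/4) = 44.5 K.

T_eq ≈ 44.5 K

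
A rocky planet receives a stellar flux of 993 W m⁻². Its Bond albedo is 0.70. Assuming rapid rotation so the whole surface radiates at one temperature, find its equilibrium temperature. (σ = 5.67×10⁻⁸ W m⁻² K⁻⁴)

T_eq ≈ 190 K

Energy balance: absorbed = emitted ⇒ πR²·S(1−A) = 4πR²·σT_eq⁴, so T_eq⁴ = S(1−A)/(4σ).
T_eq = [993 × 0.30 / (4 × 5.67×10⁻⁸)]^(1/4) = (1.31×10⁹)^(1/4) = 190 K.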